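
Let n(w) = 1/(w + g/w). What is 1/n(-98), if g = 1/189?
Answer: -1815157/18522 ≈ -98.000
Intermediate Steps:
g = 1/189 ≈ 0.0052910
n(w) = 1/(w + 1/(189*w))
1/n(-98) = 1/(189*(-98)/(1 + 189*(-98)**2)) = 1/(189*(-98)/(1 + 189*9604)) = 1/(189*(-98)/(1 + 1815156)) = 1/(189*(-98)/1815157) = 1/(189*(-98)*(1/1815157)) = 1/(-18522/1815157) = -1815157/18522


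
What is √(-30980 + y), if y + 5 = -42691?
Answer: 2*I*√18419 ≈ 271.43*I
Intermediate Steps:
y = -42696 (y = -5 - 42691 = -42696)
√(-30980 + y) = √(-30980 - 42696) = √(-73676) = 2*I*√18419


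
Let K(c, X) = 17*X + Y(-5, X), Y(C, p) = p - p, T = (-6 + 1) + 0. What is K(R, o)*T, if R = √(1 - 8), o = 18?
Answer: -1530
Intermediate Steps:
R = I*√7 (R = √(-7) = I*√7 ≈ 2.6458*I)
T = -5 (T = -5 + 0 = -5)
Y(C, p) = 0
K(c, X) = 17*X (K(c, X) = 17*X + 0 = 17*X)
K(R, o)*T = (17*18)*(-5) = 306*(-5) = -1530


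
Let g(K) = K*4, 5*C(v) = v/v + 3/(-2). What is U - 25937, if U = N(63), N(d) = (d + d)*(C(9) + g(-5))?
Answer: -142348/5 ≈ -28470.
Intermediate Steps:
C(v) = -⅒ (C(v) = (v/v + 3/(-2))/5 = (1 + 3*(-½))/5 = (1 - 3/2)/5 = (⅕)*(-½) = -⅒)
g(K) = 4*K
N(d) = -201*d/5 (N(d) = (d + d)*(-⅒ + 4*(-5)) = (2*d)*(-⅒ - 20) = (2*d)*(-201/10) = -201*d/5)
U = -12663/5 (U = -201/5*63 = -12663/5 ≈ -2532.6)
U - 25937 = -12663/5 - 25937 = -142348/5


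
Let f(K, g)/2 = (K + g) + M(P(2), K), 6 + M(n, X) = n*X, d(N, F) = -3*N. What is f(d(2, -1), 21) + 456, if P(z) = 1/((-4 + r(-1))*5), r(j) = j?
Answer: 11862/25 ≈ 474.48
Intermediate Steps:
P(z) = -1/25 (P(z) = 1/(-4 - 1*5) = (1/5)/(-5) = -1/5*1/5 = -1/25)
M(n, X) = -6 + X*n (M(n, X) = -6 + n*X = -6 + X*n)
f(K, g) = -12 + 2*g + 48*K/25 (f(K, g) = 2*((K + g) + (-6 + K*(-1/25))) = 2*((K + g) + (-6 - K/25)) = 2*(-6 + g + 24*K/25) = -12 + 2*g + 48*K/25)
f(d(2, -1), 21) + 456 = (-12 + 2*21 + 48*(-3*2)/25) + 456 = (-12 + 42 + (48/25)*(-6)) + 456 = (-12 + 42 - 288/25) + 456 = 462/25 + 456 = 11862/25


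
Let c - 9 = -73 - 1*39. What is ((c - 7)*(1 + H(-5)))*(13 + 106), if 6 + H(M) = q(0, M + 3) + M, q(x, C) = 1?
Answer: 117810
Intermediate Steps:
c = -103 (c = 9 + (-73 - 1*39) = 9 + (-73 - 39) = 9 - 112 = -103)
H(M) = -5 + M (H(M) = -6 + (1 + M) = -5 + M)
((c - 7)*(1 + H(-5)))*(13 + 106) = ((-103 - 7)*(1 + (-5 - 5)))*(13 + 106) = -110*(1 - 10)*119 = -110*(-9)*119 = 990*119 = 117810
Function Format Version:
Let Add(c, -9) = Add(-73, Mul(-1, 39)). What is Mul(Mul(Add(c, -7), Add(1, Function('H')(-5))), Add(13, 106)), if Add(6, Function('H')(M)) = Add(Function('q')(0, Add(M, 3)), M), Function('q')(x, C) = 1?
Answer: 117810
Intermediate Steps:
c = -103 (c = Add(9, Add(-73, Mul(-1, 39))) = Add(9, Add(-73, -39)) = Add(9, -112) = -103)
Function('H')(M) = Add(-5, M) (Function('H')(M) = Add(-6, Add(1, M)) = Add(-5, M))
Mul(Mul(Add(c, -7), Add(1, Function('H')(-5))), Add(13, 106)) = Mul(Mul(Add(-103, -7), Add(1, Add(-5, -5))), Add(13, 106)) = Mul(Mul(-110, Add(1, -10)), 119) = Mul(Mul(-110, -9), 119) = Mul(990, 119) = 117810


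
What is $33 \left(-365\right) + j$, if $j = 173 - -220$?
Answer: $-11652$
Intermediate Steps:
$j = 393$ ($j = 173 + 220 = 393$)
$33 \left(-365\right) + j = 33 \left(-365\right) + 393 = -12045 + 393 = -11652$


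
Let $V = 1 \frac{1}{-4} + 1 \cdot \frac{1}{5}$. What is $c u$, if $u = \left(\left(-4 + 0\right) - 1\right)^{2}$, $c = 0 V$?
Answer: $0$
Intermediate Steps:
$V = - \frac{1}{20}$ ($V = 1 \left(- \frac{1}{4}\right) + 1 \cdot \frac{1}{5} = - \frac{1}{4} + \frac{1}{5} = - \frac{1}{20} \approx -0.05$)
$c = 0$ ($c = 0 \left(- \frac{1}{20}\right) = 0$)
$u = 25$ ($u = \left(-4 - 1\right)^{2} = \left(-5\right)^{2} = 25$)
$c u = 0 \cdot 25 = 0$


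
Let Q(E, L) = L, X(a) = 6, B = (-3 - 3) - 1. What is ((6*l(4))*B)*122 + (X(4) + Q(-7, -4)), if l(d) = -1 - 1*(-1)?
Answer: 2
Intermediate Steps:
B = -7 (B = -6 - 1 = -7)
l(d) = 0 (l(d) = -1 + 1 = 0)
((6*l(4))*B)*122 + (X(4) + Q(-7, -4)) = ((6*0)*(-7))*122 + (6 - 4) = (0*(-7))*122 + 2 = 0*122 + 2 = 0 + 2 = 2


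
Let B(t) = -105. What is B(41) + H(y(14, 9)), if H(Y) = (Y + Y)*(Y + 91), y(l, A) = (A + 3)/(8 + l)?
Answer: -621/121 ≈ -5.1322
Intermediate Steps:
y(l, A) = (3 + A)/(8 + l)
H(Y) = 2*Y*(91 + Y) (H(Y) = (2*Y)*(91 + Y) = 2*Y*(91 + Y))
B(41) + H(y(14, 9)) = -105 + 2*((3 + 9)/(8 + 14))*(91 + (3 + 9)/(8 + 14)) = -105 + 2*(12/22)*(91 + 12/22) = -105 + 2*((1/22)*12)*(91 + (1/22)*12) = -105 + 2*(6/11)*(91 + 6/11) = -105 + 2*(6/11)*(1007/11) = -105 + 12084/121 = -621/121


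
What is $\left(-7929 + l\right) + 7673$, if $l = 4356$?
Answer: $4100$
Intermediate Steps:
$\left(-7929 + l\right) + 7673 = \left(-7929 + 4356\right) + 7673 = -3573 + 7673 = 4100$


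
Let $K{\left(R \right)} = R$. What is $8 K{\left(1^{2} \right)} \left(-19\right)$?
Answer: $-152$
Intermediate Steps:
$8 K{\left(1^{2} \right)} \left(-19\right) = 8 \cdot 1^{2} \left(-19\right) = 8 \cdot 1 \left(-19\right) = 8 \left(-19\right) = -152$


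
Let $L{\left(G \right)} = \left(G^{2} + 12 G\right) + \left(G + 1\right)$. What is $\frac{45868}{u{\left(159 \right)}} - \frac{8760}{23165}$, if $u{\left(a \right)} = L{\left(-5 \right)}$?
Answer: $- \frac{212574772}{180687} \approx -1176.5$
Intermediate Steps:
$L{\left(G \right)} = 1 + G^{2} + 13 G$ ($L{\left(G \right)} = \left(G^{2} + 12 G\right) + \left(1 + G\right) = 1 + G^{2} + 13 G$)
$u{\left(a \right)} = -39$ ($u{\left(a \right)} = 1 + \left(-5\right)^{2} + 13 \left(-5\right) = 1 + 25 - 65 = -39$)
$\frac{45868}{u{\left(159 \right)}} - \frac{8760}{23165} = \frac{45868}{-39} - \frac{8760}{23165} = 45868 \left(- \frac{1}{39}\right) - \frac{1752}{4633} = - \frac{45868}{39} - \frac{1752}{4633} = - \frac{212574772}{180687}$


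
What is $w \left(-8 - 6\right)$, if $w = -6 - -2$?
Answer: $56$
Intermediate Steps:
$w = -4$ ($w = -6 + 2 = -4$)
$w \left(-8 - 6\right) = - 4 \left(-8 - 6\right) = \left(-4\right) \left(-14\right) = 56$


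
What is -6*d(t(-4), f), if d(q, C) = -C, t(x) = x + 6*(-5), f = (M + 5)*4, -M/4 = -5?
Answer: 600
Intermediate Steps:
M = 20 (M = -4*(-5) = 20)
f = 100 (f = (20 + 5)*4 = 25*4 = 100)
t(x) = -30 + x (t(x) = x - 30 = -30 + x)
-6*d(t(-4), f) = -(-6)*100 = -6*(-100) = 600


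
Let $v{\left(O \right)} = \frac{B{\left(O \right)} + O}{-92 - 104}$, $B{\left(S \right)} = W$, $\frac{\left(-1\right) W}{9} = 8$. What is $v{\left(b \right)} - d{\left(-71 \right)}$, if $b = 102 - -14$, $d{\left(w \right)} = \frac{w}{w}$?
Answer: $- \frac{60}{49} \approx -1.2245$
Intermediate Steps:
$W = -72$ ($W = \left(-9\right) 8 = -72$)
$d{\left(w \right)} = 1$
$B{\left(S \right)} = -72$
$b = 116$ ($b = 102 + 14 = 116$)
$v{\left(O \right)} = \frac{18}{49} - \frac{O}{196}$ ($v{\left(O \right)} = \frac{-72 + O}{-92 - 104} = \frac{-72 + O}{-196} = \left(-72 + O\right) \left(- \frac{1}{196}\right) = \frac{18}{49} - \frac{O}{196}$)
$v{\left(b \right)} - d{\left(-71 \right)} = \left(\frac{18}{49} - \frac{29}{49}\right) - 1 = - \frac{11}{49} - 1 = - \frac{60}{49}$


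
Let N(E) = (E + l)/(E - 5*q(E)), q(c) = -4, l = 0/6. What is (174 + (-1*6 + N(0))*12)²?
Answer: 10404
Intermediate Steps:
l = 0 (l = 0*(⅙) = 0)
N(E) = E/(20 + E) (N(E) = (E + 0)/(E - 5*(-4)) = E/(E + 20) = E/(20 + E))
(174 + (-1*6 + N(0))*12)² = (174 + (-1*6 + 0/(20 + 0))*12)² = (174 + (-6 + 0/20)*12)² = (174 + (-6 + 0*(1/20))*12)² = (174 + (-6 + 0)*12)² = (174 - 6*12)² = (174 - 72)² = 102² = 10404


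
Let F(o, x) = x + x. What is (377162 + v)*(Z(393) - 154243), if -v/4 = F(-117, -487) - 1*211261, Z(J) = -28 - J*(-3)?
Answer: -187706407384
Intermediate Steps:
Z(J) = -28 + 3*J (Z(J) = -28 - (-3)*J = -28 + 3*J)
F(o, x) = 2*x
v = 848940 (v = -4*(2*(-487) - 1*211261) = -4*(-974 - 211261) = -4*(-212235) = 848940)
(377162 + v)*(Z(393) - 154243) = (377162 + 848940)*((-28 + 3*393) - 154243) = 1226102*((-28 + 1179) - 154243) = 1226102*(1151 - 154243) = 1226102*(-153092) = -187706407384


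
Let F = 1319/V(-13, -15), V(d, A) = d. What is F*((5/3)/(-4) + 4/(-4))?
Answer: 22423/156 ≈ 143.74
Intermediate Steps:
F = -1319/13 (F = 1319/(-13) = 1319*(-1/13) = -1319/13 ≈ -101.46)
F*((5/3)/(-4) + 4/(-4)) = -1319*((5/3)/(-4) + 4/(-4))/13 = -1319*((5*(⅓))*(-¼) + 4*(-¼))/13 = -1319*((5/3)*(-¼) - 1)/13 = -1319*(-5/12 - 1)/13 = -1319/13*(-17/12) = 22423/156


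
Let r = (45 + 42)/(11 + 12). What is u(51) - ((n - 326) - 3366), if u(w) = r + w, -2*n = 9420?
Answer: 194506/23 ≈ 8456.8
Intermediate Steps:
n = -4710 (n = -1/2*9420 = -4710)
r = 87/23 ≈ 3.7826
u(w) = 87/23 + w
u(51) - ((n - 326) - 3366) = (87/23 + 51) - ((-4710 - 326) - 3366) = 1260/23 - (-5036 - 3366) = 1260/23 - 1*(-8402) = 1260/23 + 8402 = 194506/23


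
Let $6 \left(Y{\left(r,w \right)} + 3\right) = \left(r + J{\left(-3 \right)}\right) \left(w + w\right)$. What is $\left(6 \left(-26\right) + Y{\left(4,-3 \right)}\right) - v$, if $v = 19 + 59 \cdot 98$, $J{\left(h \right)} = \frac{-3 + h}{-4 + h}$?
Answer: $- \frac{41754}{7} \approx -5964.9$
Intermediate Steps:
$J{\left(h \right)} = \frac{-3 + h}{-4 + h}$
$Y{\left(r,w \right)} = -3 + \frac{w \left(\frac{6}{7} + r\right)}{3}$ ($Y{\left(r,w \right)} = -3 + \frac{\left(r + \frac{-3 - 3}{-4 - 3}\right) \left(w + w\right)}{6} = -3 + \frac{\left(r + \frac{1}{-7} \left(-6\right)\right) 2 w}{6} = -3 + \frac{\left(r - - \frac{6}{7}\right) 2 w}{6} = -3 + \frac{\left(r + \frac{6}{7}\right) 2 w}{6} = -3 + \frac{\left(\frac{6}{7} + r\right) 2 w}{6} = -3 + \frac{2 w \left(\frac{6}{7} + r\right)}{6} = -3 + \frac{w \left(\frac{6}{7} + r\right)}{3}$)
$v = 5801$ ($v = 19 + 5782 = 5801$)
$\left(6 \left(-26\right) + Y{\left(4,-3 \right)}\right) - v = \left(6 \left(-26\right) + \left(-3 + \frac{2}{7} \left(-3\right) + \frac{1}{3} \cdot 4 \left(-3\right)\right)\right) - 5801 = \left(-156 - \frac{55}{7}\right) - 5801 = - \frac{1147}{7} - 5801 = - \frac{41754}{7}$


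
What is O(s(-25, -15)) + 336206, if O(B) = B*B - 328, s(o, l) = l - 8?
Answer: 336407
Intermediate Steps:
s(o, l) = -8 + l
O(B) = -328 + B² (O(B) = B² - 328 = -328 + B²)
O(s(-25, -15)) + 336206 = (-328 + (-8 - 15)²) + 336206 = (-328 + (-23)²) + 336206 = (-328 + 529) + 336206 = 201 + 336206 = 336407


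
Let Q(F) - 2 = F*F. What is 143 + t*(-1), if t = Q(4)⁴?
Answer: -104833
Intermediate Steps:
Q(F) = 2 + F² (Q(F) = 2 + F*F = 2 + F²)
t = 104976 (t = (2 + 4²)⁴ = (2 + 16)⁴ = 18⁴ = 104976)
143 + t*(-1) = 143 + 104976*(-1) = 143 - 104976 = -104833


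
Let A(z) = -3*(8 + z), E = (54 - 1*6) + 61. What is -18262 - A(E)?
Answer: -17911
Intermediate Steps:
E = 109 (E = (54 - 6) + 61 = 48 + 61 = 109)
A(z) = -24 - 3*z
-18262 - A(E) = -18262 - (-24 - 3*109) = -18262 - (-24 - 327) = -18262 - 1*(-351) = -18262 + 351 = -17911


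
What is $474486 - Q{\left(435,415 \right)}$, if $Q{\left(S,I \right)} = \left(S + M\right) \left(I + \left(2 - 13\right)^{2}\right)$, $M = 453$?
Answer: $-1482$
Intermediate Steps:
$Q{\left(S,I \right)} = \left(121 + I\right) \left(453 + S\right)$ ($Q{\left(S,I \right)} = \left(S + 453\right) \left(I + \left(2 - 13\right)^{2}\right) = \left(453 + S\right) \left(I + \left(-11\right)^{2}\right) = \left(453 + S\right) \left(I + 121\right) = \left(453 + S\right) \left(121 + I\right) = \left(121 + I\right) \left(453 + S\right)$)
$474486 - Q{\left(435,415 \right)} = 474486 - \left(54813 + 121 \cdot 435 + 453 \cdot 415 + 415 \cdot 435\right) = 474486 - \left(54813 + 52635 + 187995 + 180525\right) = 474486 - 475968 = -1482$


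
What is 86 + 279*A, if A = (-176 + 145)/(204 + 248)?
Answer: 30223/452 ≈ 66.865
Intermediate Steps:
A = -31/452 ≈ -0.068584
86 + 279*A = 86 + 279*(-31/452) = 86 - 8649/452 = 30223/452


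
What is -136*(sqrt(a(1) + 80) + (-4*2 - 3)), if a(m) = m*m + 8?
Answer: 1496 - 136*sqrt(89) ≈ 212.98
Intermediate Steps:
a(m) = 8 + m**2 (a(m) = m**2 + 8 = 8 + m**2)
-136*(sqrt(a(1) + 80) + (-4*2 - 3)) = -136*(sqrt((8 + 1**2) + 80) + (-4*2 - 3)) = -136*(sqrt((8 + 1) + 80) + (-8 - 3)) = -136*(sqrt(9 + 80) - 11) = -136*(sqrt(89) - 11) = -136*(-11 + sqrt(89)) = 1496 - 136*sqrt(89)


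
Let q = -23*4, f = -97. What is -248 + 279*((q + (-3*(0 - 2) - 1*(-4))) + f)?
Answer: -50189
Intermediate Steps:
q = -92
-248 + 279*((q + (-3*(0 - 2) - 1*(-4))) + f) = -248 + 279*((-92 + (-3*(0 - 2) - 1*(-4))) - 97) = -248 + 279*((-92 + (-3*(-2) + 4)) - 97) = -248 + 279*((-92 + (6 + 4)) - 97) = -248 + 279*((-92 + 10) - 97) = -248 + 279*(-82 - 97) = -248 + 279*(-179) = -248 - 49941 = -50189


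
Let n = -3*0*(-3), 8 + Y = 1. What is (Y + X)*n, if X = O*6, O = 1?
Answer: 0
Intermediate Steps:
Y = -7 (Y = -8 + 1 = -7)
X = 6 (X = 1*6 = 6)
n = 0 (n = 0*(-3) = 0)
(Y + X)*n = (-7 + 6)*0 = -1*0 = 0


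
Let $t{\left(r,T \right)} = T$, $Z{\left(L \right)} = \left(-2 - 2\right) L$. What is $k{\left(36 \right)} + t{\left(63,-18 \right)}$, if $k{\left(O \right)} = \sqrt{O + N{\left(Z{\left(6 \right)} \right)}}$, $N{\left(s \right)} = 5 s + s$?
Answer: $-18 + 6 i \sqrt{3} \approx -18.0 + 10.392 i$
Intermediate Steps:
$Z{\left(L \right)} = - 4 L$
$N{\left(s \right)} = 6 s$
$k{\left(O \right)} = \sqrt{-144 + O}$ ($k{\left(O \right)} = \sqrt{O + 6 \left(\left(-4\right) 6\right)} = \sqrt{O + 6 \left(-24\right)} = \sqrt{O - 144} = \sqrt{-144 + O}$)
$k{\left(36 \right)} + t{\left(63,-18 \right)} = \sqrt{-144 + 36} - 18 = \sqrt{-108} - 18 = 6 i \sqrt{3} - 18 = -18 + 6 i \sqrt{3}$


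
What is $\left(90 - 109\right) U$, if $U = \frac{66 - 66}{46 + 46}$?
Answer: $0$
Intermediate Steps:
$U = 0$ ($U = \frac{0}{92} = 0 \cdot \frac{1}{92} = 0$)
$\left(90 - 109\right) U = \left(90 - 109\right) 0 = \left(-19\right) 0 = 0$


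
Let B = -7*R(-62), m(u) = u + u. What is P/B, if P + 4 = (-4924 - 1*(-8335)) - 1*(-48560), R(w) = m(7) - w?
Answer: -51967/532 ≈ -97.682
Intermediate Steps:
m(u) = 2*u
R(w) = 14 - w (R(w) = 2*7 - w = 14 - w)
B = -532 (B = -7*(14 - 1*(-62)) = -7*(14 + 62) = -7*76 = -532)
P = 51967 (P = -4 + ((-4924 - 1*(-8335)) - 1*(-48560)) = -4 + ((-4924 + 8335) + 48560) = -4 + (3411 + 48560) = -4 + 51971 = 51967)
P/B = 51967/(-532) = 51967*(-1/532) = -51967/532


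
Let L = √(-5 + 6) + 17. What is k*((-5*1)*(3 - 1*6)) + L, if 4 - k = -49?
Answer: 813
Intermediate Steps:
k = 53 (k = 4 - 1*(-49) = 4 + 49 = 53)
L = 18 (L = √1 + 17 = 1 + 17 = 18)
k*((-5*1)*(3 - 1*6)) + L = 53*((-5*1)*(3 - 1*6)) + 18 = 53*(-5*(3 - 6)) + 18 = 53*(-5*(-3)) + 18 = 53*15 + 18 = 795 + 18 = 813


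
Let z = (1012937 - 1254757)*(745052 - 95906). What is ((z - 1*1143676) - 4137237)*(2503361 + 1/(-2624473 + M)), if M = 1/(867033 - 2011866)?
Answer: -1180747250666887870411987651841/3004583298010 ≈ -3.9298e+17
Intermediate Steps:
z = -156976485720 (z = -241820*649146 = -156976485720)
M = -1/1144833 (M = 1/(-1144833) = -1/1144833 ≈ -8.7349e-7)
((z - 1*1143676) - 4137237)*(2503361 + 1/(-2624473 + M)) = ((-156976485720 - 1*1143676) - 4137237)*(2503361 + 1/(-2624473 - 1/1144833)) = ((-156976485720 - 1143676) - 4137237)*(2503361 + 1/(-3004583298010/1144833)) = (-156977629396 - 4137237)*(2503361 - 1144833/3004583298010) = -156981766633*7521556649488466777/3004583298010 = -1180747250666887870411987651841/3004583298010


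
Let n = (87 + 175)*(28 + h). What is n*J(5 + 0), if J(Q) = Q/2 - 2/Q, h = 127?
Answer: 85281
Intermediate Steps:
J(Q) = Q/2 - 2/Q (J(Q) = Q*(½) - 2/Q = Q/2 - 2/Q)
n = 40610 (n = (87 + 175)*(28 + 127) = 262*155 = 40610)
n*J(5 + 0) = 40610*((5 + 0)/2 - 2/(5 + 0)) = 40610*((½)*5 - 2/5) = 40610*(5/2 - 2*⅕) = 40610*(5/2 - ⅖) = 40610*(21/10) = 85281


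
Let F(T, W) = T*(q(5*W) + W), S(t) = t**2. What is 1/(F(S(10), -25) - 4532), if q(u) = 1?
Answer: -1/6932 ≈ -0.00014426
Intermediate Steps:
F(T, W) = T*(1 + W)
1/(F(S(10), -25) - 4532) = 1/(10**2*(1 - 25) - 4532) = 1/(100*(-24) - 4532) = 1/(-2400 - 4532) = 1/(-6932) = -1/6932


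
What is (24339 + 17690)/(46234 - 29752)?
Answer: 42029/16482 ≈ 2.5500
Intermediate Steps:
(24339 + 17690)/(46234 - 29752) = 42029/16482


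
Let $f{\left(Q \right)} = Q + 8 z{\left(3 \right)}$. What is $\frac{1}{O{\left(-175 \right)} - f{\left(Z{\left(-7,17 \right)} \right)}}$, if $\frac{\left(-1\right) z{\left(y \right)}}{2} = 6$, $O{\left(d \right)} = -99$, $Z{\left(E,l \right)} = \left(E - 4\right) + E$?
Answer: $\frac{1}{15} \approx 0.066667$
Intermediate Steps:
$Z{\left(E,l \right)} = -4 + 2 E$ ($Z{\left(E,l \right)} = \left(-4 + E\right) + E = -4 + 2 E$)
$z{\left(y \right)} = -12$ ($z{\left(y \right)} = \left(-2\right) 6 = -12$)
$f{\left(Q \right)} = -96 + Q$ ($f{\left(Q \right)} = Q + 8 \left(-12\right) = Q - 96 = -96 + Q$)
$\frac{1}{O{\left(-175 \right)} - f{\left(Z{\left(-7,17 \right)} \right)}} = \frac{1}{-99 - \left(-96 + \left(-4 + 2 \left(-7\right)\right)\right)} = \frac{1}{-99 - \left(-96 - 18\right)} = \frac{1}{-99 - -114} = \frac{1}{-99 + 114} = \frac{1}{15}$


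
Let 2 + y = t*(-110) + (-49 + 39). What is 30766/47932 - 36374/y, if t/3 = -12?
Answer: -101375900/11827221 ≈ -8.5714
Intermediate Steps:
t = -36 (t = 3*(-12) = -36)
y = 3948 (y = -2 + (-36*(-110) + (-49 + 39)) = -2 + (3960 - 10) = -2 + 3950 = 3948)
30766/47932 - 36374/y = 30766/47932 - 36374/3948 = 30766*(1/47932) - 36374*1/3948 = 15383/23966 - 18187/1974 = -101375900/11827221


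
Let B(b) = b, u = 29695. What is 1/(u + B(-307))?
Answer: 1/29388 ≈ 3.4028e-5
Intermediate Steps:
1/(u + B(-307)) = 1/(29695 - 307) = 1/29388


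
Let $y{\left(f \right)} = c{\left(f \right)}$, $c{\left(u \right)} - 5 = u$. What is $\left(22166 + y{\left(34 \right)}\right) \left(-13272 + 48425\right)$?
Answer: $780572365$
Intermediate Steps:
$c{\left(u \right)} = 5 + u$
$y{\left(f \right)} = 5 + f$
$\left(22166 + y{\left(34 \right)}\right) \left(-13272 + 48425\right) = \left(22166 + \left(5 + 34\right)\right) \left(-13272 + 48425\right) = \left(22166 + 39\right) 35153 = 22205 \cdot 35153 = 780572365$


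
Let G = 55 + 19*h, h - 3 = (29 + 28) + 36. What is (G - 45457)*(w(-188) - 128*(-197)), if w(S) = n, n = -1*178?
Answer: -1091105964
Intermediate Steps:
n = -178
w(S) = -178
h = 96 (h = 3 + ((29 + 28) + 36) = 3 + (57 + 36) = 3 + 93 = 96)
G = 1879 (G = 55 + 19*96 = 55 + 1824 = 1879)
(G - 45457)*(w(-188) - 128*(-197)) = (1879 - 45457)*(-178 - 128*(-197)) = -43578*(-178 + 25216) = -43578*25038 = -1091105964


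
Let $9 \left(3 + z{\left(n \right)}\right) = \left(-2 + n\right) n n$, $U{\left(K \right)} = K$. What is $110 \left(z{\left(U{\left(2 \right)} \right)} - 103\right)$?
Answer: $-11660$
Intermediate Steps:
$z{\left(n \right)} = -3 + \frac{n^{2} \left(-2 + n\right)}{9}$ ($z{\left(n \right)} = -3 + \frac{\left(-2 + n\right) n n}{9} = -3 + \frac{n \left(-2 + n\right) n}{9} = -3 + \frac{n^{2} \left(-2 + n\right)}{9}$)
$110 \left(z{\left(U{\left(2 \right)} \right)} - 103\right) = 110 \left(\left(-3 - \frac{2 \cdot 2^{2}}{9} + \frac{2^{3}}{9}\right) - 103\right) = 110 \left(\left(-3 - \frac{8}{9} + \frac{1}{9} \cdot 8\right) - 103\right) = 110 \left(\left(-3 - \frac{8}{9} + \frac{8}{9}\right) - 103\right) = 110 \left(-3 - 103\right) = 110 \left(-106\right) = -11660$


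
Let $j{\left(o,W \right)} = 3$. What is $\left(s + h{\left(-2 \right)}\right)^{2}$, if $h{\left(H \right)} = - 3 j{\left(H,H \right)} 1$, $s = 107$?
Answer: $9604$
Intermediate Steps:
$h{\left(H \right)} = -9$ ($h{\left(H \right)} = \left(-3\right) 3 \cdot 1 = \left(-9\right) 1 = -9$)
$\left(s + h{\left(-2 \right)}\right)^{2} = \left(107 - 9\right)^{2} = 98^{2} = 9604$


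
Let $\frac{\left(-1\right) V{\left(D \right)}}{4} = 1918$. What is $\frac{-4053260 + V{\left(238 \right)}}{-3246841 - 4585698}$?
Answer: $\frac{4060932}{7832539} \approx 0.51847$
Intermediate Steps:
$V{\left(D \right)} = -7672$ ($V{\left(D \right)} = \left(-4\right) 1918 = -7672$)
$\frac{-4053260 + V{\left(238 \right)}}{-3246841 - 4585698} = \frac{-4053260 - 7672}{-3246841 - 4585698} = - \frac{4060932}{-7832539} = \left(-4060932\right) \left(- \frac{1}{7832539}\right) = \frac{4060932}{7832539}$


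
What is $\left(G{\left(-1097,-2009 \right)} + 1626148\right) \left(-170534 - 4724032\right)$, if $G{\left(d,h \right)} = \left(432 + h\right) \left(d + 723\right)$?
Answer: $-10846093949436$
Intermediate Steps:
$G{\left(d,h \right)} = \left(432 + h\right) \left(723 + d\right)$
$\left(G{\left(-1097,-2009 \right)} + 1626148\right) \left(-170534 - 4724032\right) = \left(\left(312336 + 432 \left(-1097\right) + 723 \left(-2009\right) - -2203873\right) + 1626148\right) \left(-170534 - 4724032\right) = \left(\left(312336 - 473904 - 1452507 + 2203873\right) + 1626148\right) \left(-4894566\right) = \left(589798 + 1626148\right) \left(-4894566\right) = 2215946 \left(-4894566\right) = -10846093949436$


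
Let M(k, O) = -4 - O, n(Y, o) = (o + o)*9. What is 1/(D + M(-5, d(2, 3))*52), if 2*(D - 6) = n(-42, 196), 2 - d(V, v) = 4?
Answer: 1/1666 ≈ 0.00060024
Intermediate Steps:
n(Y, o) = 18*o (n(Y, o) = (2*o)*9 = 18*o)
d(V, v) = -2 (d(V, v) = 2 - 1*4 = 2 - 4 = -2)
D = 1770 (D = 6 + (18*196)/2 = 6 + (½)*3528 = 6 + 1764 = 1770)
1/(D + M(-5, d(2, 3))*52) = 1/(1770 + (-4 - 1*(-2))*52) = 1/(1770 + (-4 + 2)*52) = 1/(1770 - 2*52) = 1/(1770 - 104) = 1/1666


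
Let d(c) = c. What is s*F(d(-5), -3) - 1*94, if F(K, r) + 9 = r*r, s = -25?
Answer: -94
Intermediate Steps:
F(K, r) = -9 + r² (F(K, r) = -9 + r*r = -9 + r²)
s*F(d(-5), -3) - 1*94 = -25*(-9 + (-3)²) - 1*94 = -25*(-9 + 9) - 94 = -25*0 - 94 = 0 - 94 = -94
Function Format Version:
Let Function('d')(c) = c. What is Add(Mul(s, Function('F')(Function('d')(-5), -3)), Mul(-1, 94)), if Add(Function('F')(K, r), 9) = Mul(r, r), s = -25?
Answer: -94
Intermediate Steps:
Function('F')(K, r) = Add(-9, Pow(r, 2)) (Function('F')(K, r) = Add(-9, Mul(r, r)) = Add(-9, Pow(r, 2)))
Add(Mul(s, Function('F')(Function('d')(-5), -3)), Mul(-1, 94)) = Add(Mul(-25, Add(-9, Pow(-3, 2))), Mul(-1, 94)) = Add(Mul(-25, Add(-9, 9)), -94) = Add(Mul(-25, 0), -94) = Add(0, -94) = -94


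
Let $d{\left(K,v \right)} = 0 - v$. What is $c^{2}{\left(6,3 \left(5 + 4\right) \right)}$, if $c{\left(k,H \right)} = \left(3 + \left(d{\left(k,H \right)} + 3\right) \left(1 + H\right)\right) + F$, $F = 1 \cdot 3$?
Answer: $443556$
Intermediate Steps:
$d{\left(K,v \right)} = - v$
$F = 3$
$c{\left(k,H \right)} = 6 + \left(1 + H\right) \left(3 - H\right)$ ($c{\left(k,H \right)} = \left(3 + \left(- H + 3\right) \left(1 + H\right)\right) + 3 = \left(3 + \left(3 - H\right) \left(1 + H\right)\right) + 3 = \left(3 + \left(1 + H\right) \left(3 - H\right)\right) + 3 = 6 + \left(1 + H\right) \left(3 - H\right)$)
$c^{2}{\left(6,3 \left(5 + 4\right) \right)} = \left(9 - \left(3 \left(5 + 4\right)\right)^{2} + 2 \cdot 3 \left(5 + 4\right)\right)^{2} = \left(9 - \left(3 \cdot 9\right)^{2} + 2 \cdot 3 \cdot 9\right)^{2} = \left(9 - 27^{2} + 2 \cdot 27\right)^{2} = \left(9 - 729 + 54\right)^{2} = \left(-666\right)^{2} = 443556$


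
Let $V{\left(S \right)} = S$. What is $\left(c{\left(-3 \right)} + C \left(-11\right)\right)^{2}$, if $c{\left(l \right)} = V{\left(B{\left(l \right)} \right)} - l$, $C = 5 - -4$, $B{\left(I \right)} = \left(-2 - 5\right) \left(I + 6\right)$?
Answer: $13689$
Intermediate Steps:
$B{\left(I \right)} = -42 - 7 I$ ($B{\left(I \right)} = - 7 \left(6 + I\right) = -42 - 7 I$)
$C = 9$ ($C = 5 + 4 = 9$)
$c{\left(l \right)} = -42 - 8 l$ ($c{\left(l \right)} = \left(-42 - 7 l\right) - l = -42 - 8 l$)
$\left(c{\left(-3 \right)} + C \left(-11\right)\right)^{2} = \left(\left(-42 - -24\right) + 9 \left(-11\right)\right)^{2} = \left(\left(-42 + 24\right) - 99\right)^{2} = \left(-18 - 99\right)^{2} = \left(-117\right)^{2} = 13689$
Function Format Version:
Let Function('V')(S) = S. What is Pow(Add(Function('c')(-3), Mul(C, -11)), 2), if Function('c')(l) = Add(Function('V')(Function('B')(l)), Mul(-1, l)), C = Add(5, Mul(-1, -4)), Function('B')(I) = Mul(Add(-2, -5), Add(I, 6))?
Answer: 13689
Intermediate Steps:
Function('B')(I) = Add(-42, Mul(-7, I)) (Function('B')(I) = Mul(-7, Add(6, I)) = Add(-42, Mul(-7, I)))
C = 9 (C = Add(5, 4) = 9)
Function('c')(l) = Add(-42, Mul(-8, l)) (Function('c')(l) = Add(Add(-42, Mul(-7, l)), Mul(-1, l)) = Add(-42, Mul(-8, l)))
Pow(Add(Function('c')(-3), Mul(C, -11)), 2) = Pow(Add(Add(-42, Mul(-8, -3)), Mul(9, -11)), 2) = Pow(Add(Add(-42, 24), -99), 2) = Pow(Add(-18, -99), 2) = Pow(-117, 2) = 13689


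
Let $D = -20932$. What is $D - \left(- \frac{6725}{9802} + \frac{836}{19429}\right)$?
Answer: $- \frac{3986231624503}{190443058} \approx -20931.0$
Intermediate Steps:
$D - \left(- \frac{6725}{9802} + \frac{836}{19429}\right) = -20932 - \left(- \frac{6725}{9802} + \frac{836}{19429}\right) = -20932 - - \frac{122465553}{190443058} = -20932 + \left(\frac{6725}{9802} - \frac{836}{19429}\right) = -20932 + \frac{122465553}{190443058} = - \frac{3986231624503}{190443058}$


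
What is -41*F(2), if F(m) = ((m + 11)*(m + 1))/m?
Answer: -1599/2 ≈ -799.50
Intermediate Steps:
F(m) = (1 + m)*(11 + m)/m (F(m) = ((11 + m)*(1 + m))/m = ((1 + m)*(11 + m))/m = (1 + m)*(11 + m)/m)
-41*F(2) = -41*(12 + 2 + 11/2) = -41*39/2 = -1599/2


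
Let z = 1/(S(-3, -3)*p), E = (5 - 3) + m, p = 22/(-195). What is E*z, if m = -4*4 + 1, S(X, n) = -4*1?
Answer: -2535/88 ≈ -28.807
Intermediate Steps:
S(X, n) = -4
p = -22/195 (p = 22*(-1/195) = -22/195 ≈ -0.11282)
m = -15 (m = -16 + 1 = -15)
E = -13 (E = (5 - 3) - 15 = 2 - 15 = -13)
z = 195/88 (z = 1/(-4*(-22/195)) = 1/(88/195) = 195/88 ≈ 2.2159)
E*z = -13*195/88 = -2535/88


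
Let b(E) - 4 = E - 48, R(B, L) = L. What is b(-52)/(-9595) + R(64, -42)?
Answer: -402894/9595 ≈ -41.990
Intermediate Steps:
b(E) = -44 + E (b(E) = 4 + (E - 48) = 4 + (-48 + E) = -44 + E)
b(-52)/(-9595) + R(64, -42) = (-44 - 52)/(-9595) - 42 = -96*(-1/9595) - 42 = 96/9595 - 42 = -402894/9595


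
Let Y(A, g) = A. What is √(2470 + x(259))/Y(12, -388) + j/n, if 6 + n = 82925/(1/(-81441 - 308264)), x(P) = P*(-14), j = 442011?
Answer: -442011/32316287131 + 17*I/6 ≈ -1.3678e-5 + 2.8333*I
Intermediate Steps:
x(P) = -14*P
n = -32316287131 (n = -6 + 82925/(1/(-81441 - 308264)) = -6 + 82925/(1/(-389705)) = -6 + 82925/(-1/389705) = -6 + 82925*(-389705) = -6 - 32316287125 = -32316287131)
√(2470 + x(259))/Y(12, -388) + j/n = √(2470 - 14*259)/12 + 442011/(-32316287131) = √(2470 - 3626)*(1/12) + 442011*(-1/32316287131) = √(-1156)*(1/12) - 442011/32316287131 = (34*I)*(1/12) - 442011/32316287131 = 17*I/6 - 442011/32316287131 = -442011/32316287131 + 17*I/6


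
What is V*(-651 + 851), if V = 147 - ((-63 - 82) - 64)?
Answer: 71200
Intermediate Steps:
V = 356 (V = 147 - (-145 - 64) = 147 - 1*(-209) = 147 + 209 = 356)
V*(-651 + 851) = 356*(-651 + 851) = 356*200 = 71200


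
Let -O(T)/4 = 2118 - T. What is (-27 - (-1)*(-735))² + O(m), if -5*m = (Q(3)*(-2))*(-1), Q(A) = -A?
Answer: 2860884/5 ≈ 5.7218e+5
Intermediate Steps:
m = 6/5 (m = --1*3*(-2)*(-1)/5 = -(-3*(-2))*(-1)/5 = -6*(-1)/5 = -⅕*(-6) = 6/5 ≈ 1.2000)
O(T) = -8472 + 4*T (O(T) = -4*(2118 - T) = -8472 + 4*T)
(-27 - (-1)*(-735))² + O(m) = (-27 - (-1)*(-735))² + (-8472 + 4*(6/5)) = (-27 - 1*735)² + (-8472 + 24/5) = (-27 - 735)² - 42336/5 = (-762)² - 42336/5 = 580644 - 42336/5 = 2860884/5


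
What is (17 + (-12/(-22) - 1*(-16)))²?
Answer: 136161/121 ≈ 1125.3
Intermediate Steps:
(17 + (-12/(-22) - 1*(-16)))² = (17 + (-12*(-1/22) + 16))² = (17 + (6/11 + 16))² = (17 + 182/11)² = (369/11)² = 136161/121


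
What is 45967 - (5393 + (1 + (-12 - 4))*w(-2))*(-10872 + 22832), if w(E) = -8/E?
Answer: -63736713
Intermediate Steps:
45967 - (5393 + (1 + (-12 - 4))*w(-2))*(-10872 + 22832) = 45967 - (5393 + (1 + (-12 - 4))*(-8/(-2)))*(-10872 + 22832) = 45967 - (5393 + (1 - 16)*(-8*(-½)))*11960 = 45967 - (5393 - 15*4)*11960 = 45967 - (5393 - 60)*11960 = 45967 - 5333*11960 = 45967 - 1*63782680 = 45967 - 63782680 = -63736713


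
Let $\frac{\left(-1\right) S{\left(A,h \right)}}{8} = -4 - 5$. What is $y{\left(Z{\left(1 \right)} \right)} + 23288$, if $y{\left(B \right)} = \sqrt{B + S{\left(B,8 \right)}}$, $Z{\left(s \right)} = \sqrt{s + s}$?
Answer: $23288 + \sqrt{72 + \sqrt{2}} \approx 23297.0$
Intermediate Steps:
$S{\left(A,h \right)} = 72$ ($S{\left(A,h \right)} = - 8 \left(-4 - 5\right) = \left(-8\right) \left(-9\right) = 72$)
$Z{\left(s \right)} = \sqrt{2} \sqrt{s}$ ($Z{\left(s \right)} = \sqrt{2 s} = \sqrt{2} \sqrt{s}$)
$y{\left(B \right)} = \sqrt{72 + B}$ ($y{\left(B \right)} = \sqrt{B + 72} = \sqrt{72 + B}$)
$y{\left(Z{\left(1 \right)} \right)} + 23288 = \sqrt{72 + \sqrt{2} \sqrt{1}} + 23288 = \sqrt{72 + \sqrt{2} \cdot 1} + 23288 = \sqrt{72 + \sqrt{2}} + 23288 = 23288 + \sqrt{72 + \sqrt{2}}$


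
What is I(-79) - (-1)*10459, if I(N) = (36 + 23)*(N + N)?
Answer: 1137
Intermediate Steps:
I(N) = 118*N (I(N) = 59*(2*N) = 118*N)
I(-79) - (-1)*10459 = 118*(-79) - (-1)*10459 = -9322 - 1*(-10459) = -9322 + 10459 = 1137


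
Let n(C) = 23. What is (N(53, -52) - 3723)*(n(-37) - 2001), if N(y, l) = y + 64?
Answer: 7132668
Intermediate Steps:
N(y, l) = 64 + y
(N(53, -52) - 3723)*(n(-37) - 2001) = ((64 + 53) - 3723)*(23 - 2001) = (117 - 3723)*(-1978) = -3606*(-1978) = 7132668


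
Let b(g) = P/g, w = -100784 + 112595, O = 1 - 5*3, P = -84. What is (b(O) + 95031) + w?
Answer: 106848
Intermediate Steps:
O = -14 (O = 1 - 15 = -14)
w = 11811
b(g) = -84/g
(b(O) + 95031) + w = (-84/(-14) + 95031) + 11811 = (-84*(-1/14) + 95031) + 11811 = (6 + 95031) + 11811 = 95037 + 11811 = 106848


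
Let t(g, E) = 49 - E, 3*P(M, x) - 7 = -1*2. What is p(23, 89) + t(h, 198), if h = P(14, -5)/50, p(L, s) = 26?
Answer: -123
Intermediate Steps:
P(M, x) = 5/3 (P(M, x) = 7/3 + (-1*2)/3 = 7/3 + (⅓)*(-2) = 7/3 - ⅔ = 5/3)
h = 1/30 (h = (5/3)/50 = (5/3)*(1/50) = 1/30 ≈ 0.033333)
p(23, 89) + t(h, 198) = 26 + (49 - 1*198) = 26 + (49 - 198) = 26 - 149 = -123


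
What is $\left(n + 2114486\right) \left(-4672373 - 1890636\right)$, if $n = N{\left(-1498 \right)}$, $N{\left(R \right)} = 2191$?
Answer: $-13891770201093$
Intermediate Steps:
$n = 2191$
$\left(n + 2114486\right) \left(-4672373 - 1890636\right) = \left(2191 + 2114486\right) \left(-4672373 - 1890636\right) = 2116677 \left(-6563009\right) = -13891770201093$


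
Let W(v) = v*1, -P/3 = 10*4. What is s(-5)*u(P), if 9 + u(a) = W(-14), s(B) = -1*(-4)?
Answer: -92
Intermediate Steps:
s(B) = 4
P = -120 (P = -30*4 = -3*40 = -120)
W(v) = v
u(a) = -23 (u(a) = -9 - 14 = -23)
s(-5)*u(P) = 4*(-23) = -92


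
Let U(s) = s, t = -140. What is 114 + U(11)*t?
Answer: -1426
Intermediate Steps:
114 + U(11)*t = 114 + 11*(-140) = 114 - 1540 = -1426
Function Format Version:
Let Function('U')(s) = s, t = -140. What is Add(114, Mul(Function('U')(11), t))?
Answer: -1426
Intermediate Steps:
Add(114, Mul(Function('U')(11), t)) = Add(114, Mul(11, -140)) = Add(114, -1540) = -1426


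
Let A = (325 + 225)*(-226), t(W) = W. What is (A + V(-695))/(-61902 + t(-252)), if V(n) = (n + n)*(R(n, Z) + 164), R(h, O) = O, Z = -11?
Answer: 168485/31077 ≈ 5.4215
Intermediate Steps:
A = -124300 (A = 550*(-226) = -124300)
V(n) = 306*n (V(n) = (n + n)*(-11 + 164) = (2*n)*153 = 306*n)
(A + V(-695))/(-61902 + t(-252)) = (-124300 + 306*(-695))/(-61902 - 252) = (-124300 - 212670)/(-62154) = -336970*(-1/62154) = 168485/31077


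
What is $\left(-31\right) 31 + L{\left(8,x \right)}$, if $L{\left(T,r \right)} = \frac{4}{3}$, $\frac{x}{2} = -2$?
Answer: $- \frac{2879}{3} \approx -959.67$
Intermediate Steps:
$x = -4$ ($x = 2 \left(-2\right) = -4$)
$L{\left(T,r \right)} = \frac{4}{3}$ ($L{\left(T,r \right)} = 4 \cdot \frac{1}{3} = \frac{4}{3}$)
$\left(-31\right) 31 + L{\left(8,x \right)} = \left(-31\right) 31 + \frac{4}{3} = -961 + \frac{4}{3} = - \frac{2879}{3}$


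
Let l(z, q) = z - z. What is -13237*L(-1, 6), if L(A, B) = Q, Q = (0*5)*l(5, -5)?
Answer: 0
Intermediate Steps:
l(z, q) = 0
Q = 0 (Q = (0*5)*0 = 0*0 = 0)
L(A, B) = 0
-13237*L(-1, 6) = -13237*0 = 0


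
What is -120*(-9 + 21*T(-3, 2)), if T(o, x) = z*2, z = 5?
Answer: -24120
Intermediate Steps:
T(o, x) = 10 (T(o, x) = 5*2 = 10)
-120*(-9 + 21*T(-3, 2)) = -120*(-9 + 21*10) = -120*(-9 + 210) = -120*201 = -24120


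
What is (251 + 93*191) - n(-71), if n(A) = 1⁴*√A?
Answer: 18014 - I*√71 ≈ 18014.0 - 8.4261*I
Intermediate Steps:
n(A) = √A (n(A) = 1*√A = √A)
(251 + 93*191) - n(-71) = (251 + 93*191) - √(-71) = (251 + 17763) - I*√71 = 18014 - I*√71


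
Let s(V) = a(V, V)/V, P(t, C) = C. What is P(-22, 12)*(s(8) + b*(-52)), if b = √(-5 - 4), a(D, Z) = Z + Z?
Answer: 24 - 1872*I ≈ 24.0 - 1872.0*I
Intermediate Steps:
a(D, Z) = 2*Z
b = 3*I (b = √(-9) = 3*I ≈ 3.0*I)
s(V) = 2 (s(V) = (2*V)/V = 2)
P(-22, 12)*(s(8) + b*(-52)) = 12*(2 + (3*I)*(-52)) = 12*(2 - 156*I) = 24 - 1872*I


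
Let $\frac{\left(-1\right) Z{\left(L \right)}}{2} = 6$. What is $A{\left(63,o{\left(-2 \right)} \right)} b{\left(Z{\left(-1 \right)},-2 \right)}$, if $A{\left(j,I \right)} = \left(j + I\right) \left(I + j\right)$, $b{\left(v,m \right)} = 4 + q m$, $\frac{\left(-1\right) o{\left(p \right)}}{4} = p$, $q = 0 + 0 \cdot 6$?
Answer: $20164$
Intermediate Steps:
$q = 0$ ($q = 0 + 0 = 0$)
$o{\left(p \right)} = - 4 p$
$Z{\left(L \right)} = -12$ ($Z{\left(L \right)} = \left(-2\right) 6 = -12$)
$b{\left(v,m \right)} = 4$ ($b{\left(v,m \right)} = 4 + 0 m = 4 + 0 = 4$)
$A{\left(j,I \right)} = \left(I + j\right)^{2}$ ($A{\left(j,I \right)} = \left(I + j\right) \left(I + j\right) = \left(I + j\right)^{2}$)
$A{\left(63,o{\left(-2 \right)} \right)} b{\left(Z{\left(-1 \right)},-2 \right)} = \left(\left(-4\right) \left(-2\right) + 63\right)^{2} \cdot 4 = \left(8 + 63\right)^{2} \cdot 4 = 71^{2} \cdot 4 = 5041 \cdot 4 = 20164$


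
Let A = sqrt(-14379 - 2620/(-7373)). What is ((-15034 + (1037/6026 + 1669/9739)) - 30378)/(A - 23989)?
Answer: 2927799552003571687/1546667611006903120 + 2665083605431*I*sqrt(781639356631)/249013485372111402320 ≈ 1.893 + 0.0094622*I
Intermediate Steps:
A = I*sqrt(781639356631)/7373 (A = sqrt(-14379 - 2620*(-1/7373)) = sqrt(-14379 + 2620/7373) = sqrt(-106013747/7373) = I*sqrt(781639356631)/7373 ≈ 119.91*I)
((-15034 + (1037/6026 + 1669/9739)) - 30378)/(A - 23989) = ((-15034 + (1037/6026 + 1669/9739)) - 30378)/(I*sqrt(781639356631)/7373 - 23989) = ((-15034 + (1037*(1/6026) + 1669*(1/9739))) - 30378)/(-23989 + I*sqrt(781639356631)/7373) = ((-15034 + (1037/6026 + 1669/9739)) - 30378)/(-23989 + I*sqrt(781639356631)/7373) = ((-15034 + 20156737/58687214) - 30378)/(-23989 + I*sqrt(781639356631)/7373) = (-882283418539/58687214 - 30378)/(-23989 + I*sqrt(781639356631)/7373) = -2665083605431/(58687214*(-23989 + I*sqrt(781639356631)/7373))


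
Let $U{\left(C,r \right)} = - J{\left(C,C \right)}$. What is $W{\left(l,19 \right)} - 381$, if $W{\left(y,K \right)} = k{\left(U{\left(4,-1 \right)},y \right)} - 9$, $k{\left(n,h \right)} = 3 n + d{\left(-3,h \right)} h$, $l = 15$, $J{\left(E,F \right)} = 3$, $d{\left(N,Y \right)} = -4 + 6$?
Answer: $-369$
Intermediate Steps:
$d{\left(N,Y \right)} = 2$
$U{\left(C,r \right)} = -3$ ($U{\left(C,r \right)} = \left(-1\right) 3 = -3$)
$k{\left(n,h \right)} = 2 h + 3 n$ ($k{\left(n,h \right)} = 3 n + 2 h = 2 h + 3 n$)
$W{\left(y,K \right)} = -18 + 2 y$ ($W{\left(y,K \right)} = \left(2 y + 3 \left(-3\right)\right) - 9 = \left(2 y - 9\right) - 9 = \left(-9 + 2 y\right) - 9 = -18 + 2 y$)
$W{\left(l,19 \right)} - 381 = \left(-18 + 2 \cdot 15\right) - 381 = \left(-18 + 30\right) - 381 = 12 - 381 = -369$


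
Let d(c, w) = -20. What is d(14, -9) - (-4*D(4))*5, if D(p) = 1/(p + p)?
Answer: -35/2 ≈ -17.500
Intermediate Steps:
D(p) = 1/(2*p)
d(14, -9) - (-4*D(4))*5 = -20 - (-2/4)*5 = -20 - (-4*⅛)*5 = -20 - (-1)*5/2 = -20 - 1*(-5/2) = -20 + 5/2 = -35/2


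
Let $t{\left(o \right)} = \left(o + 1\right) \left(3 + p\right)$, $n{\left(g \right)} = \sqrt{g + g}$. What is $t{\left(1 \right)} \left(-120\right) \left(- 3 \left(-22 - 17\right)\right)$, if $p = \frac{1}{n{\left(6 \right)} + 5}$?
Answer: $-95040 + 4320 \sqrt{3} \approx -87558.0$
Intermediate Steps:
$n{\left(g \right)} = \sqrt{2} \sqrt{g}$ ($n{\left(g \right)} = \sqrt{2 g} = \sqrt{2} \sqrt{g}$)
$p = \frac{1}{5 + 2 \sqrt{3}}$ ($p = \frac{1}{\sqrt{2} \sqrt{6} + 5} = \frac{1}{2 \sqrt{3} + 5} = \frac{1}{5 + 2 \sqrt{3}} \approx 0.11815$)
$t{\left(o \right)} = \left(1 + o\right) \left(\frac{44}{13} - \frac{2 \sqrt{3}}{13}\right)$ ($t{\left(o \right)} = \left(o + 1\right) \left(3 + \left(\frac{5}{13} - \frac{2 \sqrt{3}}{13}\right)\right) = \left(1 + o\right) \left(\frac{44}{13} - \frac{2 \sqrt{3}}{13}\right)$)
$t{\left(1 \right)} \left(-120\right) \left(- 3 \left(-22 - 17\right)\right) = \left(\frac{44}{13} - \frac{2 \sqrt{3}}{13} + \frac{44}{13} \cdot 1 - \frac{2 \sqrt{3}}{13}\right) \left(-120\right) \left(- 3 \left(-22 - 17\right)\right) = \left(\frac{44}{13} - \frac{2 \sqrt{3}}{13} + \frac{44}{13} - \frac{2 \sqrt{3}}{13}\right) \left(-120\right) \left(\left(-3\right) \left(-39\right)\right) = \left(\frac{88}{13} - \frac{4 \sqrt{3}}{13}\right) \left(-120\right) 117 = \left(- \frac{10560}{13} + \frac{480 \sqrt{3}}{13}\right) 117 = -95040 + 4320 \sqrt{3}$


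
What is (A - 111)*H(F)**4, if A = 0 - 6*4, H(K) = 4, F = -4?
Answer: -34560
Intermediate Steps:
A = -24 (A = 0 - 24 = -24)
(A - 111)*H(F)**4 = (-24 - 111)*4**4 = -135*256 = -34560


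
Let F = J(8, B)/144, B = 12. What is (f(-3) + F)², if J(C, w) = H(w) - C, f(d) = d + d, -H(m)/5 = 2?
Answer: 2401/64 ≈ 37.516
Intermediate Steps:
H(m) = -10 (H(m) = -5*2 = -10)
f(d) = 2*d
J(C, w) = -10 - C
F = -⅛ (F = (-10 - 1*8)/144 = (-10 - 8)*(1/144) = -18*1/144 = -⅛ ≈ -0.12500)
(f(-3) + F)² = (2*(-3) - ⅛)² = (-6 - ⅛)² = (-49/8)² = 2401/64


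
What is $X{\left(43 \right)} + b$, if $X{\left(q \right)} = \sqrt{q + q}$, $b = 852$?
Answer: $852 + \sqrt{86} \approx 861.27$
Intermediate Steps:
$X{\left(q \right)} = \sqrt{2} \sqrt{q}$ ($X{\left(q \right)} = \sqrt{2 q} = \sqrt{2} \sqrt{q}$)
$X{\left(43 \right)} + b = \sqrt{2} \sqrt{43} + 852 = \sqrt{86} + 852 = 852 + \sqrt{86}$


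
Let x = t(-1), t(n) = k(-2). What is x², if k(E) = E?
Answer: 4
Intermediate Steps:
t(n) = -2
x = -2
x² = (-2)² = 4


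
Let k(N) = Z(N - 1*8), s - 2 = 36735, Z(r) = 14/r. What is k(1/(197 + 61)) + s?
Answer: 75784819/2063 ≈ 36735.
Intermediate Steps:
s = 36737 (s = 2 + 36735 = 36737)
k(N) = 14/(-8 + N) (k(N) = 14/(N - 1*8) = 14/(N - 8) = 14/(-8 + N))
k(1/(197 + 61)) + s = 14/(-8 + 1/(197 + 61)) + 36737 = 14/(-8 + 1/258) + 36737 = 14/(-2063/258) + 36737 = 14*(-258/2063) + 36737 = -3612/2063 + 36737 = 75784819/2063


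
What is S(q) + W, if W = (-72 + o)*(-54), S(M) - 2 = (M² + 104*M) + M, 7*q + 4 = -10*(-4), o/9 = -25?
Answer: 813716/49 ≈ 16606.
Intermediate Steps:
o = -225 (o = 9*(-25) = -225)
q = 36/7 (q = -4/7 + (-10*(-4))/7 = -4/7 + (⅐)*40 = -4/7 + 40/7 = 36/7 ≈ 5.1429)
S(M) = 2 + M² + 105*M (S(M) = 2 + ((M² + 104*M) + M) = 2 + (M² + 105*M) = 2 + M² + 105*M)
W = 16038 (W = (-72 - 225)*(-54) = -297*(-54) = 16038)
S(q) + W = (2 + (36/7)² + 105*(36/7)) + 16038 = (2 + 1296/49 + 540) + 16038 = 27854/49 + 16038 = 813716/49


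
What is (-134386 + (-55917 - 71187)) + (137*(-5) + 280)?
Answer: -261895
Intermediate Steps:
(-134386 + (-55917 - 71187)) + (137*(-5) + 280) = (-134386 - 127104) + (-685 + 280) = -261490 - 405 = -261895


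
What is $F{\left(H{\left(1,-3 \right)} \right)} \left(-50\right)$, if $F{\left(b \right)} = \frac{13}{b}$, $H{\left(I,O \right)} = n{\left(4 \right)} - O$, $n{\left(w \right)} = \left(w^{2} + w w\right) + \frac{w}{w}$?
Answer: $- \frac{325}{18} \approx -18.056$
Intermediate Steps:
$n{\left(w \right)} = 1 + 2 w^{2}$ ($n{\left(w \right)} = \left(w^{2} + w^{2}\right) + 1 = 2 w^{2} + 1 = 1 + 2 w^{2}$)
$H{\left(I,O \right)} = 33 - O$ ($H{\left(I,O \right)} = \left(1 + 2 \cdot 4^{2}\right) - O = \left(1 + 2 \cdot 16\right) - O = \left(1 + 32\right) - O = 33 - O$)
$F{\left(H{\left(1,-3 \right)} \right)} \left(-50\right) = \frac{13}{33 - -3} \left(-50\right) = \frac{13}{33 + 3} \left(-50\right) = \frac{13}{36} \left(-50\right) = - \frac{325}{18}$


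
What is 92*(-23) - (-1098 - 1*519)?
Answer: -499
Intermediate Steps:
92*(-23) - (-1098 - 1*519) = -2116 - (-1098 - 519) = -2116 - 1*(-1617) = -2116 + 1617 = -499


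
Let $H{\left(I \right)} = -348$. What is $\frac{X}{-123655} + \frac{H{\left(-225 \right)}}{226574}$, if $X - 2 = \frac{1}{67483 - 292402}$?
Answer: $- \frac{4890311140649}{3150778707802215} \approx -0.0015521$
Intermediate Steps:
$X = \frac{449837}{224919}$ ($X = 2 + \frac{1}{67483 - 292402} = 2 + \frac{1}{-224919} = 2 - \frac{1}{224919} = \frac{449837}{224919} \approx 2.0$)
$\frac{X}{-123655} + \frac{H{\left(-225 \right)}}{226574} = \frac{449837}{224919 \left(-123655\right)} - \frac{348}{226574} = \frac{449837}{224919} \left(- \frac{1}{123655}\right) - \frac{174}{113287} = - \frac{449837}{27812358945} - \frac{174}{113287} = - \frac{4890311140649}{3150778707802215}$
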